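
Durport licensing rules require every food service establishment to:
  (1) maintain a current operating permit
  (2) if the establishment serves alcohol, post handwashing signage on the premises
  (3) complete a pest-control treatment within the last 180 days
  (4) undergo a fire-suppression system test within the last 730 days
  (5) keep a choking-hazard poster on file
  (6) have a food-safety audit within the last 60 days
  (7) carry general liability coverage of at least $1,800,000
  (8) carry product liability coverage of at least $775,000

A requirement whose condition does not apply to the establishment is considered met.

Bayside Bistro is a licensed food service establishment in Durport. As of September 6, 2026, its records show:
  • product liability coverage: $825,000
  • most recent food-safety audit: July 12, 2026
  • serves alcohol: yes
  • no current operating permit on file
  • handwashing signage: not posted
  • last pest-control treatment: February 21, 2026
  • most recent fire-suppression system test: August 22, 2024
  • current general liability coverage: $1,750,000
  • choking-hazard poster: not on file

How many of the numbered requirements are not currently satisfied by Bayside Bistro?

6

1. current operating permit absent → not met
2. condition 'serves alcohol' holds; handwashing signage absent → not met
3. pest-control treatment 197 days ago vs limit 180 → not met
4. fire-suppression system test 745 days ago vs limit 730 → not met
5. choking-hazard poster absent → not met
6. food-safety audit 56 days ago vs limit 60 → met
7. general liability coverage $1,750,000 < $1,800,000 → not met
8. product liability coverage $825,000 ≥ $775,000 → met
Not met: 6 of 8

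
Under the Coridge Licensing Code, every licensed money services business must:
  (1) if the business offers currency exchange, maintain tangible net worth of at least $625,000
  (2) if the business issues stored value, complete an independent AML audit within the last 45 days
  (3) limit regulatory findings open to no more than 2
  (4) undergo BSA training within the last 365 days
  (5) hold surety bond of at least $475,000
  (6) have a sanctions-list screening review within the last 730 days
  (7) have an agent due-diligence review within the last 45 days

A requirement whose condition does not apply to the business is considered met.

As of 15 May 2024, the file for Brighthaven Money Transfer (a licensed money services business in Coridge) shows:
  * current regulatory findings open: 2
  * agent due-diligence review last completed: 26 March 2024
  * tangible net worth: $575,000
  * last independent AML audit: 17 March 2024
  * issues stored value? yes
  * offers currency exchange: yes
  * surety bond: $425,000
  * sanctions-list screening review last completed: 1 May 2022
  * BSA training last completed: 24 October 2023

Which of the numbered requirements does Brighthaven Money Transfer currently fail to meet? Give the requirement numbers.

1, 2, 5, 6, 7

1. condition 'offers currency exchange' holds; tangible net worth $575,000 < $625,000 → not met
2. condition 'issues stored value' holds; independent AML audit 59 days ago vs limit 45 → not met
3. regulatory findings open 2 ≤ 2 → met
4. BSA training 204 days ago vs limit 365 → met
5. surety bond $425,000 < $475,000 → not met
6. sanctions-list screening review 745 days ago vs limit 730 → not met
7. agent due-diligence review 50 days ago vs limit 45 → not met
Not met: 1, 2, 5, 6, 7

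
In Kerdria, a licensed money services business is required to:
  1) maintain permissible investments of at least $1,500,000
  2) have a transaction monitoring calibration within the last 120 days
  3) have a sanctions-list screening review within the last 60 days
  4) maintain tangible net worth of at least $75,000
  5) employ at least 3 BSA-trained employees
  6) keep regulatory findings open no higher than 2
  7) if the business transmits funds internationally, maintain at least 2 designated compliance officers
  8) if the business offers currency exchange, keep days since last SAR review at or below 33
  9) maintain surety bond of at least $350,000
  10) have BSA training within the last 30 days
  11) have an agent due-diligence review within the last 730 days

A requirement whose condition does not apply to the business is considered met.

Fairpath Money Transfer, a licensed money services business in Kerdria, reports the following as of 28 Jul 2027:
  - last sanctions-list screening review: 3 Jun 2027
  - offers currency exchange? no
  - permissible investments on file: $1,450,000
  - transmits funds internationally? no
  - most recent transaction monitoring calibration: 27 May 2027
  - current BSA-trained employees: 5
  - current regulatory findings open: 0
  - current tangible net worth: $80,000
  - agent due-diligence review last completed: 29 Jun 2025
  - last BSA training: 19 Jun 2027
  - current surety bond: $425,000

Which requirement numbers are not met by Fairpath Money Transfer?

1. permissible investments $1,450,000 < $1,500,000 → not met
2. transaction monitoring calibration 62 days ago vs limit 120 → met
3. sanctions-list screening review 55 days ago vs limit 60 → met
4. tangible net worth $80,000 ≥ $75,000 → met
5. BSA-trained employees 5 ≥ 3 → met
6. regulatory findings open 0 ≤ 2 → met
7. condition 'transmits funds internationally' does not hold → requirement n/a → met
8. condition 'offers currency exchange' does not hold → requirement n/a → met
9. surety bond $425,000 ≥ $350,000 → met
10. BSA training 39 days ago vs limit 30 → not met
11. agent due-diligence review 759 days ago vs limit 730 → not met
Not met: 1, 10, 11

1, 10, 11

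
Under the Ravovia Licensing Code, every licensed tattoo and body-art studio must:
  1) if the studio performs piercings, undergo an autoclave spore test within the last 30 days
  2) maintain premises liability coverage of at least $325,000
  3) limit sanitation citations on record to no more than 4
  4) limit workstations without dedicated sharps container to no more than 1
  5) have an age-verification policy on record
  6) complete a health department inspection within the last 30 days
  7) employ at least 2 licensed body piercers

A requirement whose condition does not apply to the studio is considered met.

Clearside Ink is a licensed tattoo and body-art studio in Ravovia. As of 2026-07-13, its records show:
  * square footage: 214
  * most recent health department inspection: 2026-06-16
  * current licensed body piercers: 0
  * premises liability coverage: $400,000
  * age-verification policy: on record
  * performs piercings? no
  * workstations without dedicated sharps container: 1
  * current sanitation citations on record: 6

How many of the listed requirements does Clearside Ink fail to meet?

1. condition 'performs piercings' does not hold → requirement n/a → met
2. premises liability coverage $400,000 ≥ $325,000 → met
3. sanitation citations on record 6 > 4 → not met
4. workstations without dedicated sharps container 1 ≤ 1 → met
5. age-verification policy present → met
6. health department inspection 27 days ago vs limit 30 → met
7. licensed body piercers 0 < 2 → not met
Not met: 2 of 7

2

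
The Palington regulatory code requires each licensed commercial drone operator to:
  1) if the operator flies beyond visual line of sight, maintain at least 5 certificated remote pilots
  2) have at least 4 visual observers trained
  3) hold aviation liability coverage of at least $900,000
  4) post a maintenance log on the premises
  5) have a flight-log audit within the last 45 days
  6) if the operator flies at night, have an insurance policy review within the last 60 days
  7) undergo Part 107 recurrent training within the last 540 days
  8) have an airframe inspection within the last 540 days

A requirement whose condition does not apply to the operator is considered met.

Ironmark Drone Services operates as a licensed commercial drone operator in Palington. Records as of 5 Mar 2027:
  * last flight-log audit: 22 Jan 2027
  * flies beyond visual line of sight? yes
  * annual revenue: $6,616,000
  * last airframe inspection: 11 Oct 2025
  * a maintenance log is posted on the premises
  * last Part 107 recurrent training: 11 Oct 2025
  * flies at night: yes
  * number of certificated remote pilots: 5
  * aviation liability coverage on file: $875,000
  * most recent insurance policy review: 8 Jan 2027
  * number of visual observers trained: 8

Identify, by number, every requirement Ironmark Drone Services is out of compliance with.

1. condition 'flies beyond visual line of sight' holds; certificated remote pilots 5 ≥ 5 → met
2. visual observers trained 8 ≥ 4 → met
3. aviation liability coverage $875,000 < $900,000 → not met
4. maintenance log present → met
5. flight-log audit 42 days ago vs limit 45 → met
6. condition 'flies at night' holds; insurance policy review 56 days ago vs limit 60 → met
7. Part 107 recurrent training 510 days ago vs limit 540 → met
8. airframe inspection 510 days ago vs limit 540 → met
Not met: 3

3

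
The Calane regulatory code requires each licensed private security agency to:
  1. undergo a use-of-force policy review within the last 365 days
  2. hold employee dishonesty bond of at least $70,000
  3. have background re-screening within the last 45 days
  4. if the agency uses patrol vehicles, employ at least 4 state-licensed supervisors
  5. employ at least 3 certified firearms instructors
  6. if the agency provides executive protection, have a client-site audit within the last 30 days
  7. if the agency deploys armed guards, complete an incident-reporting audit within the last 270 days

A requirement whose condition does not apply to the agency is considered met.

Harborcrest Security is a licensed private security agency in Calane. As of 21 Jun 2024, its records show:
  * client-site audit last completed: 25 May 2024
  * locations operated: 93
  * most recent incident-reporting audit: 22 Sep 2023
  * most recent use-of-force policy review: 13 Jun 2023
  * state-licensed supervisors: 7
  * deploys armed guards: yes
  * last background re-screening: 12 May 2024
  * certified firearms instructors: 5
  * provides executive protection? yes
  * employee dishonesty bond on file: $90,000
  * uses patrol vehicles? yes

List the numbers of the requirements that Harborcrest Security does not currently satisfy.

1. use-of-force policy review 374 days ago vs limit 365 → not met
2. employee dishonesty bond $90,000 ≥ $70,000 → met
3. background re-screening 40 days ago vs limit 45 → met
4. condition 'uses patrol vehicles' holds; state-licensed supervisors 7 ≥ 4 → met
5. certified firearms instructors 5 ≥ 3 → met
6. condition 'provides executive protection' holds; client-site audit 27 days ago vs limit 30 → met
7. condition 'deploys armed guards' holds; incident-reporting audit 273 days ago vs limit 270 → not met
Not met: 1, 7

1, 7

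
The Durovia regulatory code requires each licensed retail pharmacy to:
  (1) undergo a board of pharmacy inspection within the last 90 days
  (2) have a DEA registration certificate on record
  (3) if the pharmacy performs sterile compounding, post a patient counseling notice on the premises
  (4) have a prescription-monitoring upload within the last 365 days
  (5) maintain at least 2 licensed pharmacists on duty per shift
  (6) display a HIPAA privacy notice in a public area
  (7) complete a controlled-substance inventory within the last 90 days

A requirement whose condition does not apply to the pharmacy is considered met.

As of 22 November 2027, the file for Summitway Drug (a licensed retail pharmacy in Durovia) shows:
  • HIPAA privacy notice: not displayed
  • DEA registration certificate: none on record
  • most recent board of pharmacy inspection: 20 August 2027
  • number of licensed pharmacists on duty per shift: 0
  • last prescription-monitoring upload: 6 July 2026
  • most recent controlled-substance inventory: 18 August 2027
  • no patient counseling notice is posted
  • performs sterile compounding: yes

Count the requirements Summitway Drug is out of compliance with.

1. board of pharmacy inspection 94 days ago vs limit 90 → not met
2. DEA registration certificate absent → not met
3. condition 'performs sterile compounding' holds; patient counseling notice absent → not met
4. prescription-monitoring upload 504 days ago vs limit 365 → not met
5. licensed pharmacists on duty per shift 0 < 2 → not met
6. HIPAA privacy notice absent → not met
7. controlled-substance inventory 96 days ago vs limit 90 → not met
Not met: 7 of 7

7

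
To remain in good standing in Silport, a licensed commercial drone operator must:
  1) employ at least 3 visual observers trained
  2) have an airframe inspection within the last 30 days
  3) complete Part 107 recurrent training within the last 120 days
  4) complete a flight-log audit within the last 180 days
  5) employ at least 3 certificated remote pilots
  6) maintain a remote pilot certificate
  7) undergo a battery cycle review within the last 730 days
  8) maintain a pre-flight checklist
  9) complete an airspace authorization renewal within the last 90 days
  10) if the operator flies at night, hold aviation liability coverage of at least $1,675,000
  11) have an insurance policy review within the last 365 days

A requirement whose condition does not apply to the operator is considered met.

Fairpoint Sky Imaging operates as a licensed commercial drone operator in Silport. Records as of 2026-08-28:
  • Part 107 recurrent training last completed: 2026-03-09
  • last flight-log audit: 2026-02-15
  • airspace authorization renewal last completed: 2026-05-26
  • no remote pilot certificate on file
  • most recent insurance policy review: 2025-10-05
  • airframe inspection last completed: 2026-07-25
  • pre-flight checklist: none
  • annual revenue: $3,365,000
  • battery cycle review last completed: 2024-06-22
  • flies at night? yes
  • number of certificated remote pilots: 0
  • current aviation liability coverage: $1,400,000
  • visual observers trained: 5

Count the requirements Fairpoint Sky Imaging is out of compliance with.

9

1. visual observers trained 5 ≥ 3 → met
2. airframe inspection 34 days ago vs limit 30 → not met
3. Part 107 recurrent training 172 days ago vs limit 120 → not met
4. flight-log audit 194 days ago vs limit 180 → not met
5. certificated remote pilots 0 < 3 → not met
6. remote pilot certificate absent → not met
7. battery cycle review 797 days ago vs limit 730 → not met
8. pre-flight checklist absent → not met
9. airspace authorization renewal 94 days ago vs limit 90 → not met
10. condition 'flies at night' holds; aviation liability coverage $1,400,000 < $1,675,000 → not met
11. insurance policy review 327 days ago vs limit 365 → met
Not met: 9 of 11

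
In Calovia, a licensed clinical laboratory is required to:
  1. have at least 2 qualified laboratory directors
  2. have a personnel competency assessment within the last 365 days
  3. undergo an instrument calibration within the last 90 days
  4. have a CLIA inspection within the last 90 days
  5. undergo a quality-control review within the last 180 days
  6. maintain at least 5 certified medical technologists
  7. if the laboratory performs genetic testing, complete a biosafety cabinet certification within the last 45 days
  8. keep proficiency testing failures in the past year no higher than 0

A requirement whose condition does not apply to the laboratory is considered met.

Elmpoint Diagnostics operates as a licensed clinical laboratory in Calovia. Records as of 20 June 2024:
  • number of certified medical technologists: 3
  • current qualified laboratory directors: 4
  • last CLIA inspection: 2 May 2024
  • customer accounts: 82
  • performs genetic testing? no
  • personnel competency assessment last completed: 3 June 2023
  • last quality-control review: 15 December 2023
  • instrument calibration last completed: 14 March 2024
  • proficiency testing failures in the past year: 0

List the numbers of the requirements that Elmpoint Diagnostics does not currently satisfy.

1. qualified laboratory directors 4 ≥ 2 → met
2. personnel competency assessment 383 days ago vs limit 365 → not met
3. instrument calibration 98 days ago vs limit 90 → not met
4. CLIA inspection 49 days ago vs limit 90 → met
5. quality-control review 188 days ago vs limit 180 → not met
6. certified medical technologists 3 < 5 → not met
7. condition 'performs genetic testing' does not hold → requirement n/a → met
8. proficiency testing failures in the past year 0 ≤ 0 → met
Not met: 2, 3, 5, 6

2, 3, 5, 6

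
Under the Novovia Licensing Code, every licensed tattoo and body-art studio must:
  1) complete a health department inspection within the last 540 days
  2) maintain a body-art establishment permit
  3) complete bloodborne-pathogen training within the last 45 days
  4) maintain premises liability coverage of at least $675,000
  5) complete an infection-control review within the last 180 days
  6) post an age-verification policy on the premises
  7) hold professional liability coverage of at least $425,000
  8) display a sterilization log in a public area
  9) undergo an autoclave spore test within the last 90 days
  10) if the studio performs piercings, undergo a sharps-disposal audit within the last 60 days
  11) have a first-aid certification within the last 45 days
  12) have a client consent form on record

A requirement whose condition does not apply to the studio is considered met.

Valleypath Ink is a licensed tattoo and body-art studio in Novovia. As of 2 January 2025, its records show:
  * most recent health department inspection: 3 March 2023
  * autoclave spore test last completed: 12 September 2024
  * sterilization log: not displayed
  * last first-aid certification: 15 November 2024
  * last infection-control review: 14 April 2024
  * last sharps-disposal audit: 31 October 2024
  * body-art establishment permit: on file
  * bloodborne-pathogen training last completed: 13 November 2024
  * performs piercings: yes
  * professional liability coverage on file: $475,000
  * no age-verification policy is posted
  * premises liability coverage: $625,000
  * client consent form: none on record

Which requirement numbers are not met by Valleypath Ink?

1, 3, 4, 5, 6, 8, 9, 10, 11, 12

1. health department inspection 671 days ago vs limit 540 → not met
2. body-art establishment permit present → met
3. bloodborne-pathogen training 50 days ago vs limit 45 → not met
4. premises liability coverage $625,000 < $675,000 → not met
5. infection-control review 263 days ago vs limit 180 → not met
6. age-verification policy absent → not met
7. professional liability coverage $475,000 ≥ $425,000 → met
8. sterilization log absent → not met
9. autoclave spore test 112 days ago vs limit 90 → not met
10. condition 'performs piercings' holds; sharps-disposal audit 63 days ago vs limit 60 → not met
11. first-aid certification 48 days ago vs limit 45 → not met
12. client consent form absent → not met
Not met: 1, 3, 4, 5, 6, 8, 9, 10, 11, 12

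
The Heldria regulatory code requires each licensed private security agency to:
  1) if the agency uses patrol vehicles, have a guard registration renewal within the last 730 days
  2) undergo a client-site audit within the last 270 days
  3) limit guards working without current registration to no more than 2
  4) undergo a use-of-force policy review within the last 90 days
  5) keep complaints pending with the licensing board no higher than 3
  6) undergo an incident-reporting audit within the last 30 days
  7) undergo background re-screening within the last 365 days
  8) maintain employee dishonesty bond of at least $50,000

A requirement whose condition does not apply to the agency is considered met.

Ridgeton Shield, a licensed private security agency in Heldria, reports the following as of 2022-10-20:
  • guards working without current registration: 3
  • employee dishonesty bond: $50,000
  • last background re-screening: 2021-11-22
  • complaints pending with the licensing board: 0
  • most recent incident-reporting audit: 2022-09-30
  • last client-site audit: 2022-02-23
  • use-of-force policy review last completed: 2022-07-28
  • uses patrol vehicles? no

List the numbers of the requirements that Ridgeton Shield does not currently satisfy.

3

1. condition 'uses patrol vehicles' does not hold → requirement n/a → met
2. client-site audit 239 days ago vs limit 270 → met
3. guards working without current registration 3 > 2 → not met
4. use-of-force policy review 84 days ago vs limit 90 → met
5. complaints pending with the licensing board 0 ≤ 3 → met
6. incident-reporting audit 20 days ago vs limit 30 → met
7. background re-screening 332 days ago vs limit 365 → met
8. employee dishonesty bond $50,000 ≥ $50,000 → met
Not met: 3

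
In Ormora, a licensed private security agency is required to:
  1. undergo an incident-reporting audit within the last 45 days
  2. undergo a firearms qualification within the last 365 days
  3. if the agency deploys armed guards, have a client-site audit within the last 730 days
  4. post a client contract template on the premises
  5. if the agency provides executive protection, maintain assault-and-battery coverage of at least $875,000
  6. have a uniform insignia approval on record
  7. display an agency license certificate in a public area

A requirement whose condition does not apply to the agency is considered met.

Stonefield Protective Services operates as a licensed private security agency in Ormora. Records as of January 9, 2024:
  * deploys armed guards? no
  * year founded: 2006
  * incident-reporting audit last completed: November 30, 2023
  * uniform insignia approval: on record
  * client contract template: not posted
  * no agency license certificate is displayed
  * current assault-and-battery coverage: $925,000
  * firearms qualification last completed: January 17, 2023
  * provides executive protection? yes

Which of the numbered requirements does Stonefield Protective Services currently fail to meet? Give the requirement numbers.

1. incident-reporting audit 40 days ago vs limit 45 → met
2. firearms qualification 357 days ago vs limit 365 → met
3. condition 'deploys armed guards' does not hold → requirement n/a → met
4. client contract template absent → not met
5. condition 'provides executive protection' holds; assault-and-battery coverage $925,000 ≥ $875,000 → met
6. uniform insignia approval present → met
7. agency license certificate absent → not met
Not met: 4, 7

4, 7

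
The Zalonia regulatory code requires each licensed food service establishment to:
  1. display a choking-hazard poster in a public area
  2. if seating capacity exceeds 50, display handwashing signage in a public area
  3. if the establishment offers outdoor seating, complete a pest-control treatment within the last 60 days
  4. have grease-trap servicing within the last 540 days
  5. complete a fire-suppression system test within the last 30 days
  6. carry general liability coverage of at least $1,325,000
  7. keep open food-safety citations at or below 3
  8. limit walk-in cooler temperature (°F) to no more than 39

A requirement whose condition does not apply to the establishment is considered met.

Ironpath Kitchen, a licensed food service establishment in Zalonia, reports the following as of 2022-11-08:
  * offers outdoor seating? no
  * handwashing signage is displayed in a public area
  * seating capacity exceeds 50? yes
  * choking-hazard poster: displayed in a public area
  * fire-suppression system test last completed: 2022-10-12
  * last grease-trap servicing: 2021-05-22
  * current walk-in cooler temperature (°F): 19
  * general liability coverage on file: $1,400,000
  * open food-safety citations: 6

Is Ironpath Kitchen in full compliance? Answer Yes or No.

No

1. choking-hazard poster present → met
2. condition 'seating capacity exceeds 50' holds; handwashing signage present → met
3. condition 'offers outdoor seating' does not hold → requirement n/a → met
4. grease-trap servicing 535 days ago vs limit 540 → met
5. fire-suppression system test 27 days ago vs limit 30 → met
6. general liability coverage $1,400,000 ≥ $1,325,000 → met
7. open food-safety citations 6 > 3 → not met
8. walk-in cooler temperature (°F) 19 ≤ 39 → met
Not met: 7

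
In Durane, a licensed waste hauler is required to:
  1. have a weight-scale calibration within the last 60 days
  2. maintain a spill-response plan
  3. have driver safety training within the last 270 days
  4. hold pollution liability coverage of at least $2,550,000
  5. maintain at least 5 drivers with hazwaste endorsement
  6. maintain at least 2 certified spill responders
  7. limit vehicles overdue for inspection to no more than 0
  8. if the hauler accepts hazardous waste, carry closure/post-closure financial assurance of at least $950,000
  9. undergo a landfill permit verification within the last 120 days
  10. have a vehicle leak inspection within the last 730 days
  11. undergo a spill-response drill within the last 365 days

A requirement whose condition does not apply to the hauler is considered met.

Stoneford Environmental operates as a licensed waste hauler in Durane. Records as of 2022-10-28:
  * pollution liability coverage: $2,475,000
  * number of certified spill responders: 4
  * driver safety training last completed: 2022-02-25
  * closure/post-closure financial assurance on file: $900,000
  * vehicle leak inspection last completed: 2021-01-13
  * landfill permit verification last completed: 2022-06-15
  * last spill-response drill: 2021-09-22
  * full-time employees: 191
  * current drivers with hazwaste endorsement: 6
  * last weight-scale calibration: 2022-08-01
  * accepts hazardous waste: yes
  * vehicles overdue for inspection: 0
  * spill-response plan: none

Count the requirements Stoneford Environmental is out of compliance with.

6

1. weight-scale calibration 88 days ago vs limit 60 → not met
2. spill-response plan absent → not met
3. driver safety training 245 days ago vs limit 270 → met
4. pollution liability coverage $2,475,000 < $2,550,000 → not met
5. drivers with hazwaste endorsement 6 ≥ 5 → met
6. certified spill responders 4 ≥ 2 → met
7. vehicles overdue for inspection 0 ≤ 0 → met
8. condition 'accepts hazardous waste' holds; closure/post-closure financial assurance $900,000 < $950,000 → not met
9. landfill permit verification 135 days ago vs limit 120 → not met
10. vehicle leak inspection 653 days ago vs limit 730 → met
11. spill-response drill 401 days ago vs limit 365 → not met
Not met: 6 of 11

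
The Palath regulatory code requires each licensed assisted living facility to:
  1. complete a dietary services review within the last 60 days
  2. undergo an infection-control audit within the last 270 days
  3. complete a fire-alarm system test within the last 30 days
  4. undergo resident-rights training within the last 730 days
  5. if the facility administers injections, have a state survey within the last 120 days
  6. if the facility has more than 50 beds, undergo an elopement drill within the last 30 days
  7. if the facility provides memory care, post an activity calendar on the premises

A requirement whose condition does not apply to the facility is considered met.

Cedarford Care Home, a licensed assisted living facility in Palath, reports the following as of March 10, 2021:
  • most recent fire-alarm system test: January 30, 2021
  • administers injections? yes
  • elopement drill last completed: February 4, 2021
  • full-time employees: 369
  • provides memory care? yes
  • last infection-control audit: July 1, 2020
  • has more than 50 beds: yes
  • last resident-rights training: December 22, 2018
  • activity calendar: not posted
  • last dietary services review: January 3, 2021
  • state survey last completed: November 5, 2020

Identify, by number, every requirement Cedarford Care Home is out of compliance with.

1, 3, 4, 5, 6, 7

1. dietary services review 66 days ago vs limit 60 → not met
2. infection-control audit 252 days ago vs limit 270 → met
3. fire-alarm system test 39 days ago vs limit 30 → not met
4. resident-rights training 809 days ago vs limit 730 → not met
5. condition 'administers injections' holds; state survey 125 days ago vs limit 120 → not met
6. condition 'has more than 50 beds' holds; elopement drill 34 days ago vs limit 30 → not met
7. condition 'provides memory care' holds; activity calendar absent → not met
Not met: 1, 3, 4, 5, 6, 7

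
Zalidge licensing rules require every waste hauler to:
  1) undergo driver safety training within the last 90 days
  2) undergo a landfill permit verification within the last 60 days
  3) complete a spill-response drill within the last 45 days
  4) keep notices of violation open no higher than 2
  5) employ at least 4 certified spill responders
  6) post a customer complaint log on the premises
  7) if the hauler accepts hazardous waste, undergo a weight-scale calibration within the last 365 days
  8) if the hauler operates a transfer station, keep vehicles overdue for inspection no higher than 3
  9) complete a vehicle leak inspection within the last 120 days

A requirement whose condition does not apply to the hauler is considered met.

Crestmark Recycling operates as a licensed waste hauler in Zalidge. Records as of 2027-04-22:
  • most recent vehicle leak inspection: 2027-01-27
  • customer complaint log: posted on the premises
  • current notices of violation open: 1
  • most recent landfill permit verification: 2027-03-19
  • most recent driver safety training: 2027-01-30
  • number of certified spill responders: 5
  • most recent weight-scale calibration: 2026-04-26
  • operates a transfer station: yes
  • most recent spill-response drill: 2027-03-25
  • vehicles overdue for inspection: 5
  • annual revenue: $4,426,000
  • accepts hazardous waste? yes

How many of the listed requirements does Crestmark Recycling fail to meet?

1

1. driver safety training 82 days ago vs limit 90 → met
2. landfill permit verification 34 days ago vs limit 60 → met
3. spill-response drill 28 days ago vs limit 45 → met
4. notices of violation open 1 ≤ 2 → met
5. certified spill responders 5 ≥ 4 → met
6. customer complaint log present → met
7. condition 'accepts hazardous waste' holds; weight-scale calibration 361 days ago vs limit 365 → met
8. condition 'operates a transfer station' holds; vehicles overdue for inspection 5 > 3 → not met
9. vehicle leak inspection 85 days ago vs limit 120 → met
Not met: 1 of 9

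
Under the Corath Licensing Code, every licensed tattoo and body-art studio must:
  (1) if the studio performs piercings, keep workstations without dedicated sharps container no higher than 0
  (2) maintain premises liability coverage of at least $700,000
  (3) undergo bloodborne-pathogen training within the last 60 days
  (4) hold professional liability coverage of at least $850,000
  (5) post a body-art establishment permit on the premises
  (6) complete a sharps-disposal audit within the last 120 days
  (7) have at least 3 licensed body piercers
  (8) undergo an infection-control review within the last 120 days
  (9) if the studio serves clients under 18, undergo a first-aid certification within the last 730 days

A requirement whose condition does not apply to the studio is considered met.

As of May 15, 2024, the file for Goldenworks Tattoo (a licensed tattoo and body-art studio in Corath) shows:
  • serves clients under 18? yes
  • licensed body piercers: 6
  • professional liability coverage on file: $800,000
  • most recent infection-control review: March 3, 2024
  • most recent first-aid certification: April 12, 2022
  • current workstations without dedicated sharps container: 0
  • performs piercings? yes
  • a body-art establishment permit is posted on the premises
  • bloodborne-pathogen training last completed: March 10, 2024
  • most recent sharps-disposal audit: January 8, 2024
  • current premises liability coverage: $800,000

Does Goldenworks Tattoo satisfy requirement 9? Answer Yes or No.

No

9. condition 'serves clients under 18' holds; first-aid certification 764 days ago vs limit 730 → not met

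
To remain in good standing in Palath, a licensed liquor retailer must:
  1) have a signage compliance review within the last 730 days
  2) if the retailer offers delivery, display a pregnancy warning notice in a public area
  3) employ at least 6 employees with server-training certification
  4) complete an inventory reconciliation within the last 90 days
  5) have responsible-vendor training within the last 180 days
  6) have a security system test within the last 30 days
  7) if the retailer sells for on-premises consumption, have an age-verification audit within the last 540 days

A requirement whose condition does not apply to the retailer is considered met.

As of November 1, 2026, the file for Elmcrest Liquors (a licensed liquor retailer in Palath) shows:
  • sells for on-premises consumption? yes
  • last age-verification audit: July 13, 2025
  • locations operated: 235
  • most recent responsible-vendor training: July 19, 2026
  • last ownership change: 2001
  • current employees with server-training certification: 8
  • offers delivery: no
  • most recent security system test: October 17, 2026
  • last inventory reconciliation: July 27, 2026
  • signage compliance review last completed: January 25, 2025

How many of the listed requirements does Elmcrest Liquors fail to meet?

1. signage compliance review 645 days ago vs limit 730 → met
2. condition 'offers delivery' does not hold → requirement n/a → met
3. employees with server-training certification 8 ≥ 6 → met
4. inventory reconciliation 97 days ago vs limit 90 → not met
5. responsible-vendor training 105 days ago vs limit 180 → met
6. security system test 15 days ago vs limit 30 → met
7. condition 'sells for on-premises consumption' holds; age-verification audit 476 days ago vs limit 540 → met
Not met: 1 of 7

1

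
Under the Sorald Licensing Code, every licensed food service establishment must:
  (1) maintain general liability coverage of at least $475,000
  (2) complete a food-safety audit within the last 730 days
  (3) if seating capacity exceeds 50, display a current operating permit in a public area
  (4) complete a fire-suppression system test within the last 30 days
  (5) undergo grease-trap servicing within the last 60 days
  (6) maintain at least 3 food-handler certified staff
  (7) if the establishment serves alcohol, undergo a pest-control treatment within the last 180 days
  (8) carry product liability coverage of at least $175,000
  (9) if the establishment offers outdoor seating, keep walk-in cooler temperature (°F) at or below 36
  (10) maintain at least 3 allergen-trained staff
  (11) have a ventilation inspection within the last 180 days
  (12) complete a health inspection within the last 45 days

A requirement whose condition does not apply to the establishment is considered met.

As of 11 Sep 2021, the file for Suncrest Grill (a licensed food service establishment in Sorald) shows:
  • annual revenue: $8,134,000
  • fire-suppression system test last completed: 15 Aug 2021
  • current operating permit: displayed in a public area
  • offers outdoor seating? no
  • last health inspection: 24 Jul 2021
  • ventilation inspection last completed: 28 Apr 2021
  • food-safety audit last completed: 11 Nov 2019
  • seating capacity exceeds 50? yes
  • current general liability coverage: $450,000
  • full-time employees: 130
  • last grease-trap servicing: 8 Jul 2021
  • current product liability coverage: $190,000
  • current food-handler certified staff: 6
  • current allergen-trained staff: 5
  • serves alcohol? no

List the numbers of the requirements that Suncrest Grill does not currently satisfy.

1. general liability coverage $450,000 < $475,000 → not met
2. food-safety audit 670 days ago vs limit 730 → met
3. condition 'seating capacity exceeds 50' holds; current operating permit present → met
4. fire-suppression system test 27 days ago vs limit 30 → met
5. grease-trap servicing 65 days ago vs limit 60 → not met
6. food-handler certified staff 6 ≥ 3 → met
7. condition 'serves alcohol' does not hold → requirement n/a → met
8. product liability coverage $190,000 ≥ $175,000 → met
9. condition 'offers outdoor seating' does not hold → requirement n/a → met
10. allergen-trained staff 5 ≥ 3 → met
11. ventilation inspection 136 days ago vs limit 180 → met
12. health inspection 49 days ago vs limit 45 → not met
Not met: 1, 5, 12

1, 5, 12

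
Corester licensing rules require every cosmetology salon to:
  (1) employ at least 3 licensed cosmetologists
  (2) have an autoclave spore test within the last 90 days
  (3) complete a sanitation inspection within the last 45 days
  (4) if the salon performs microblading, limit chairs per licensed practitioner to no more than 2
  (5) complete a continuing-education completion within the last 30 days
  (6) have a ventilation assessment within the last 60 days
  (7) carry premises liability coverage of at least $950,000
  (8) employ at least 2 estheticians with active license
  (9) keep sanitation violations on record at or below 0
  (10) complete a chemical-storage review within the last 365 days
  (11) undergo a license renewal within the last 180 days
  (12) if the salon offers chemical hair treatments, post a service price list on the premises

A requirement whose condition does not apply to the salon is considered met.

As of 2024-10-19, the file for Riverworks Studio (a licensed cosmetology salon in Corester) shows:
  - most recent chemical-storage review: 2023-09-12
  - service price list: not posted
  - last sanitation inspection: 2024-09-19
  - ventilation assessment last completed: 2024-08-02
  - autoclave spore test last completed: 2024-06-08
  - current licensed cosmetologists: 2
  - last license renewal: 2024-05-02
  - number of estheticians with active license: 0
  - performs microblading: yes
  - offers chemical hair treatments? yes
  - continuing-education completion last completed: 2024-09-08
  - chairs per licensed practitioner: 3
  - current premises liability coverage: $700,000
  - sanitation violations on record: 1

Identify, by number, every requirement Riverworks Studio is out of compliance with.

1, 2, 4, 5, 6, 7, 8, 9, 10, 12

1. licensed cosmetologists 2 < 3 → not met
2. autoclave spore test 133 days ago vs limit 90 → not met
3. sanitation inspection 30 days ago vs limit 45 → met
4. condition 'performs microblading' holds; chairs per licensed practitioner 3 > 2 → not met
5. continuing-education completion 41 days ago vs limit 30 → not met
6. ventilation assessment 78 days ago vs limit 60 → not met
7. premises liability coverage $700,000 < $950,000 → not met
8. estheticians with active license 0 < 2 → not met
9. sanitation violations on record 1 > 0 → not met
10. chemical-storage review 403 days ago vs limit 365 → not met
11. license renewal 170 days ago vs limit 180 → met
12. condition 'offers chemical hair treatments' holds; service price list absent → not met
Not met: 1, 2, 4, 5, 6, 7, 8, 9, 10, 12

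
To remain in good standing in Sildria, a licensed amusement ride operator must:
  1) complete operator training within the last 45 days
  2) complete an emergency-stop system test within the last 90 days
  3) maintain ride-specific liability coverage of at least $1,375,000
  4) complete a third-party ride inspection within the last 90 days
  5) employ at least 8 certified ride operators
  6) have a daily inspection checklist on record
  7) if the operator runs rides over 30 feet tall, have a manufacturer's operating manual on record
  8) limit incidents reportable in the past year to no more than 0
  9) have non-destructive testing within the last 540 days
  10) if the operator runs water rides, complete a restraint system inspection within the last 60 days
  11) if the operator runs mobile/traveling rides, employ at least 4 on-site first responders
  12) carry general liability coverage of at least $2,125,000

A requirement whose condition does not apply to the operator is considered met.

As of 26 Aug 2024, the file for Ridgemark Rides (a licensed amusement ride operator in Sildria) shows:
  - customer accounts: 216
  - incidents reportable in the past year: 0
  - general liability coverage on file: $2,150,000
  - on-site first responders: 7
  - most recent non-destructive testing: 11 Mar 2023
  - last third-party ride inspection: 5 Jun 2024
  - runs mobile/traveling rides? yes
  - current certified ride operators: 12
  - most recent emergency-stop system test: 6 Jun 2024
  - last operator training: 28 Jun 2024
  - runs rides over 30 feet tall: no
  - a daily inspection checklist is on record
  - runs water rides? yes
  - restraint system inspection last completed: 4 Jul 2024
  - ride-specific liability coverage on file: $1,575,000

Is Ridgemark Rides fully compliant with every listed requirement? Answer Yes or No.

1. operator training 59 days ago vs limit 45 → not met
2. emergency-stop system test 81 days ago vs limit 90 → met
3. ride-specific liability coverage $1,575,000 ≥ $1,375,000 → met
4. third-party ride inspection 82 days ago vs limit 90 → met
5. certified ride operators 12 ≥ 8 → met
6. daily inspection checklist present → met
7. condition 'runs rides over 30 feet tall' does not hold → requirement n/a → met
8. incidents reportable in the past year 0 ≤ 0 → met
9. non-destructive testing 534 days ago vs limit 540 → met
10. condition 'runs water rides' holds; restraint system inspection 53 days ago vs limit 60 → met
11. condition 'runs mobile/traveling rides' holds; on-site first responders 7 ≥ 4 → met
12. general liability coverage $2,150,000 ≥ $2,125,000 → met
Not met: 1

No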